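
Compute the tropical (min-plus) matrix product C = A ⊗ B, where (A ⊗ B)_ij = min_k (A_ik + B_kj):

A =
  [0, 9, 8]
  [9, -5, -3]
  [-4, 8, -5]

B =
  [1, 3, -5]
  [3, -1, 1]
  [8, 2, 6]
A ⊗ B =
  [1, 3, -5]
  [-2, -6, -4]
  [-3, -3, -9]

Apply the min-plus product entry-by-entry:
  C[0][0] = min over k of (A[0][0] + B[0][0] = 0 + 1 = 1, A[0][1] + B[1][0] = 9 + 3 = 12, A[0][2] + B[2][0] = 8 + 8 = 16) = 1 (attained at k = 0)
  C[0][1] = min over k of (A[0][0] + B[0][1] = 0 + 3 = 3, A[0][1] + B[1][1] = 9 + -1 = 8, A[0][2] + B[2][1] = 8 + 2 = 10) = 3 (attained at k = 0)
  C[0][2] = min over k of (A[0][0] + B[0][2] = 0 + -5 = -5, A[0][1] + B[1][2] = 9 + 1 = 10, A[0][2] + B[2][2] = 8 + 6 = 14) = -5 (attained at k = 0)
  C[1][0] = min over k of (A[1][0] + B[0][0] = 9 + 1 = 10, A[1][1] + B[1][0] = -5 + 3 = -2, A[1][2] + B[2][0] = -3 + 8 = 5) = -2 (attained at k = 1)
  C[1][1] = min over k of (A[1][0] + B[0][1] = 9 + 3 = 12, A[1][1] + B[1][1] = -5 + -1 = -6, A[1][2] + B[2][1] = -3 + 2 = -1) = -6 (attained at k = 1)
  C[1][2] = min over k of (A[1][0] + B[0][2] = 9 + -5 = 4, A[1][1] + B[1][2] = -5 + 1 = -4, A[1][2] + B[2][2] = -3 + 6 = 3) = -4 (attained at k = 1)
  C[2][0] = min over k of (A[2][0] + B[0][0] = -4 + 1 = -3, A[2][1] + B[1][0] = 8 + 3 = 11, A[2][2] + B[2][0] = -5 + 8 = 3) = -3 (attained at k = 0)
  C[2][1] = min over k of (A[2][0] + B[0][1] = -4 + 3 = -1, A[2][1] + B[1][1] = 8 + -1 = 7, A[2][2] + B[2][1] = -5 + 2 = -3) = -3 (attained at k = 2)
  C[2][2] = min over k of (A[2][0] + B[0][2] = -4 + -5 = -9, A[2][1] + B[1][2] = 8 + 1 = 9, A[2][2] + B[2][2] = -5 + 6 = 1) = -9 (attained at k = 0)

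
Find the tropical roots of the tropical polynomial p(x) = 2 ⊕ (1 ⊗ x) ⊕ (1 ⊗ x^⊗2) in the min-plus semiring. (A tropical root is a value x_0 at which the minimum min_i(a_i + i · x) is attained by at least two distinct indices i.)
Roots: {0, 1}

Each tropical root is a break point of the lower envelope of the lines y = a_i + i · x (there are 3 lines, with slopes 0, 1, ..., 2). Only the lines that attain the minimum somewhere contribute to roots; other lines are dominated. Here the surviving (envelope) indices are i = 2, i = 1, i = 0.
Intersections between consecutive envelope lines give the roots: for adjacent envelope indices i < j the intersection is x = (a_i − a_j) / (j − i). Reading off the sorted break points: {0, 1}.
Verification: at each break x_0, at least two indices attain the minimum of min_i(a_i + i · x_0).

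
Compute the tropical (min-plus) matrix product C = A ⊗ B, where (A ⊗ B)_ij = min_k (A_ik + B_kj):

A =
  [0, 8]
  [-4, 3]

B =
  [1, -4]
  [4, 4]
A ⊗ B =
  [1, -4]
  [-3, -8]

Apply the min-plus product entry-by-entry:
  C[0][0] = min over k of (A[0][0] + B[0][0] = 0 + 1 = 1, A[0][1] + B[1][0] = 8 + 4 = 12) = 1 (attained at k = 0)
  C[0][1] = min over k of (A[0][0] + B[0][1] = 0 + -4 = -4, A[0][1] + B[1][1] = 8 + 4 = 12) = -4 (attained at k = 0)
  C[1][0] = min over k of (A[1][0] + B[0][0] = -4 + 1 = -3, A[1][1] + B[1][0] = 3 + 4 = 7) = -3 (attained at k = 0)
  C[1][1] = min over k of (A[1][0] + B[0][1] = -4 + -4 = -8, A[1][1] + B[1][1] = 3 + 4 = 7) = -8 (attained at k = 0)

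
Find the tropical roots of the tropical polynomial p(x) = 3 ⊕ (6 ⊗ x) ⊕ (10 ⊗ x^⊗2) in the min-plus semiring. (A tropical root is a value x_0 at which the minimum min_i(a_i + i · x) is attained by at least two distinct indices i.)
Roots: {-4, -3}

Each tropical root is a break point of the lower envelope of the lines y = a_i + i · x (there are 3 lines, with slopes 0, 1, ..., 2). Only the lines that attain the minimum somewhere contribute to roots; other lines are dominated. Here the surviving (envelope) indices are i = 2, i = 1, i = 0.
Intersections between consecutive envelope lines give the roots: for adjacent envelope indices i < j the intersection is x = (a_i − a_j) / (j − i). Reading off the sorted break points: {-4, -3}.
Verification: at each break x_0, at least two indices attain the minimum of min_i(a_i + i · x_0).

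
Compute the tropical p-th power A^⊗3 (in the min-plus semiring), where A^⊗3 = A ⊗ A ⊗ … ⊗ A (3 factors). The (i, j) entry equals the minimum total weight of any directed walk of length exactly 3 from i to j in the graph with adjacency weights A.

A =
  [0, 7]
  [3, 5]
A^⊗3 =
  [0, 7]
  [3, 10]

Each entry (A^⊗3)_ij equals the minimum over all length-3 walks i = v_0 → v_1 → … → v_3 = j of Σ_t A[v_t][v_{t+1}]. For example, for (i, j) = (0, 1) we minimise over 4 possible intermediate vertex sequences; the minimum is 7, attained along the walk 0 → 0 → 0 → 1.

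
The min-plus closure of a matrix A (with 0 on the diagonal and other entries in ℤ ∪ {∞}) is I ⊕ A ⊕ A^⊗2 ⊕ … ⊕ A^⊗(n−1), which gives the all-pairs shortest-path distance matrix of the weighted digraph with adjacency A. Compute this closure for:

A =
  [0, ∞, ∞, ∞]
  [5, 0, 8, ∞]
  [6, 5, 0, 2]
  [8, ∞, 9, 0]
Closure =
  [0, ∞, ∞, ∞]
  [5, 0, 8, 10]
  [6, 5, 0, 2]
  [8, 14, 9, 0]

This is the Floyd-Warshall all-pairs shortest-path computation. For each intermediate vertex k = 0, 1, …, 3, update dist[i][j] ← min(dist[i][j], dist[i][k] + dist[k][j]). The final matrix gives, for each (i, j), the minimum total weight of any directed path from i to j (possibly empty when i = j).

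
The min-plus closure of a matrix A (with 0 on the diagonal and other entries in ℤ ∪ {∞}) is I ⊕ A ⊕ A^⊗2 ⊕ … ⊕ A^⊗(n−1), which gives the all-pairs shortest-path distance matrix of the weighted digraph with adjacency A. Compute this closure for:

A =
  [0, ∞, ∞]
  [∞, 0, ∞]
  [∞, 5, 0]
Closure =
  [0, ∞, ∞]
  [∞, 0, ∞]
  [∞, 5, 0]

This is the Floyd-Warshall all-pairs shortest-path computation. For each intermediate vertex k = 0, 1, …, 2, update dist[i][j] ← min(dist[i][j], dist[i][k] + dist[k][j]). The final matrix gives, for each (i, j), the minimum total weight of any directed path from i to j (possibly empty when i = j).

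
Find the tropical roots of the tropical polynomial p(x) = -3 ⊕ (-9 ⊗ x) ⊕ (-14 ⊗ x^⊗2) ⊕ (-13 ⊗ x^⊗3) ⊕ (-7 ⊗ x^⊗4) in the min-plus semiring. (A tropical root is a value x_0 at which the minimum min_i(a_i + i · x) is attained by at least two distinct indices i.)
Roots: {-6, -1, 5, 6}

Each tropical root is a break point of the lower envelope of the lines y = a_i + i · x (there are 5 lines, with slopes 0, 1, ..., 4). Only the lines that attain the minimum somewhere contribute to roots; other lines are dominated. Here the surviving (envelope) indices are i = 4, i = 3, i = 2, i = 1, i = 0.
Intersections between consecutive envelope lines give the roots: for adjacent envelope indices i < j the intersection is x = (a_i − a_j) / (j − i). Reading off the sorted break points: {-6, -1, 5, 6}.
Verification: at each break x_0, at least two indices attain the minimum of min_i(a_i + i · x_0).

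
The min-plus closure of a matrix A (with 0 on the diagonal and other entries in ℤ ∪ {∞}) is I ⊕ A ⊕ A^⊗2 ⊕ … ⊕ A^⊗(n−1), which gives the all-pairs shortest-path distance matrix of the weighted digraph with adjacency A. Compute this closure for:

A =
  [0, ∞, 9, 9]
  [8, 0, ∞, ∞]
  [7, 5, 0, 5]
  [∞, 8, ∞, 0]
Closure =
  [0, 14, 9, 9]
  [8, 0, 17, 17]
  [7, 5, 0, 5]
  [16, 8, 25, 0]

This is the Floyd-Warshall all-pairs shortest-path computation. For each intermediate vertex k = 0, 1, …, 3, update dist[i][j] ← min(dist[i][j], dist[i][k] + dist[k][j]). The final matrix gives, for each (i, j), the minimum total weight of any directed path from i to j (possibly empty when i = j).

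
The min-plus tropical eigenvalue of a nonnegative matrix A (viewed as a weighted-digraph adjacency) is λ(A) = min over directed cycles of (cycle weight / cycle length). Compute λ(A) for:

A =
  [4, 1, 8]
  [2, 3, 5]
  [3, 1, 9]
λ(A) = 3/2

Enumerate directed cycles and compute their means (weight / length). Sample:
  cycle 0 → 0: weight = 4, length = 1, mean = 4/1 ≈ 4.000
  cycle 1 → 1: weight = 3, length = 1, mean = 3/1 ≈ 3.000
  cycle 2 → 2: weight = 9, length = 1, mean = 9/1 ≈ 9.000
  cycle 0 → 1 → 0: weight = 3, length = 2, mean = 3/2 ≈ 1.500
  cycle 0 → 2 → 0: weight = 11, length = 2, mean = 11/2 ≈ 5.500
  cycle 1 → 0 → 1: weight = 3, length = 2, mean = 3/2 ≈ 1.500
Minimum mean = 1.500, attained e.g. along the cycle 0 → 1 → 0 with weight 3 and length 2. So λ(A) = 3/2 = 3/2.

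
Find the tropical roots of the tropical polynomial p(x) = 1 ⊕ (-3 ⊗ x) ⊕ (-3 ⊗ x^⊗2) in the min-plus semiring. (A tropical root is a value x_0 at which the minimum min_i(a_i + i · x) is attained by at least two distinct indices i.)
Roots: {0, 4}

Each tropical root is a break point of the lower envelope of the lines y = a_i + i · x (there are 3 lines, with slopes 0, 1, ..., 2). Only the lines that attain the minimum somewhere contribute to roots; other lines are dominated. Here the surviving (envelope) indices are i = 2, i = 1, i = 0.
Intersections between consecutive envelope lines give the roots: for adjacent envelope indices i < j the intersection is x = (a_i − a_j) / (j − i). Reading off the sorted break points: {0, 4}.
Verification: at each break x_0, at least two indices attain the minimum of min_i(a_i + i · x_0).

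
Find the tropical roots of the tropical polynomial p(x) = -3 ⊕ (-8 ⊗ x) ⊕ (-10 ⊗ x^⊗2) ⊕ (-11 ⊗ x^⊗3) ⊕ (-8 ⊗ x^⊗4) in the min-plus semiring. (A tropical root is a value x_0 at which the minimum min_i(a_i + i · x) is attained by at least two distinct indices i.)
Roots: {-3, 1, 2, 5}

Each tropical root is a break point of the lower envelope of the lines y = a_i + i · x (there are 5 lines, with slopes 0, 1, ..., 4). Only the lines that attain the minimum somewhere contribute to roots; other lines are dominated. Here the surviving (envelope) indices are i = 4, i = 3, i = 2, i = 1, i = 0.
Intersections between consecutive envelope lines give the roots: for adjacent envelope indices i < j the intersection is x = (a_i − a_j) / (j − i). Reading off the sorted break points: {-3, 1, 2, 5}.
Verification: at each break x_0, at least two indices attain the minimum of min_i(a_i + i · x_0).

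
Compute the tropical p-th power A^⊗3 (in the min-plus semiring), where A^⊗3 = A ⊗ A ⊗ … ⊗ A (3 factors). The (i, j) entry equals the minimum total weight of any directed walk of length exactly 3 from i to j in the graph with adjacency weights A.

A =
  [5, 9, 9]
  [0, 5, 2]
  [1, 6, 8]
A^⊗3 =
  [12, 17, 16]
  [8, 12, 10]
  [9, 14, 12]

Each entry (A^⊗3)_ij equals the minimum over all length-3 walks i = v_0 → v_1 → … → v_3 = j of Σ_t A[v_t][v_{t+1}]. For example, for (i, j) = (0, 2) we minimise over 9 possible intermediate vertex sequences; the minimum is 16, attained along the walk 0 → 0 → 1 → 2.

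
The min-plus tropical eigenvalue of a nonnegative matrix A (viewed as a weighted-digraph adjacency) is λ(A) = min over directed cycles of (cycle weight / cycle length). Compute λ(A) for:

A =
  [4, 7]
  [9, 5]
λ(A) = 4

Enumerate directed cycles and compute their means (weight / length). Sample:
  cycle 0 → 0: weight = 4, length = 1, mean = 4/1 ≈ 4.000
  cycle 1 → 1: weight = 5, length = 1, mean = 5/1 ≈ 5.000
  cycle 0 → 1 → 0: weight = 16, length = 2, mean = 16/2 ≈ 8.000
  cycle 1 → 0 → 1: weight = 16, length = 2, mean = 16/2 ≈ 8.000
Minimum mean = 4.000, attained e.g. along the cycle 0 → 0 with weight 4 and length 1. So λ(A) = 4/1 = 4.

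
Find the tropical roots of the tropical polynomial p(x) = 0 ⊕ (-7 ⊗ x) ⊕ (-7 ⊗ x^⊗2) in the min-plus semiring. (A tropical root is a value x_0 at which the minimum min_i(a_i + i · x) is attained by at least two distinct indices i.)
Roots: {0, 7}

Each tropical root is a break point of the lower envelope of the lines y = a_i + i · x (there are 3 lines, with slopes 0, 1, ..., 2). Only the lines that attain the minimum somewhere contribute to roots; other lines are dominated. Here the surviving (envelope) indices are i = 2, i = 1, i = 0.
Intersections between consecutive envelope lines give the roots: for adjacent envelope indices i < j the intersection is x = (a_i − a_j) / (j − i). Reading off the sorted break points: {0, 7}.
Verification: at each break x_0, at least two indices attain the minimum of min_i(a_i + i · x_0).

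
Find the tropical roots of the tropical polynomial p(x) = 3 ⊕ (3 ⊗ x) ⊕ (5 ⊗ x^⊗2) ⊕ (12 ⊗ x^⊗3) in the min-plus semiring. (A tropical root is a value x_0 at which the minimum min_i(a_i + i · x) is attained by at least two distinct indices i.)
Roots: {-7, -2, 0}

Each tropical root is a break point of the lower envelope of the lines y = a_i + i · x (there are 4 lines, with slopes 0, 1, ..., 3). Only the lines that attain the minimum somewhere contribute to roots; other lines are dominated. Here the surviving (envelope) indices are i = 3, i = 2, i = 1, i = 0.
Intersections between consecutive envelope lines give the roots: for adjacent envelope indices i < j the intersection is x = (a_i − a_j) / (j − i). Reading off the sorted break points: {-7, -2, 0}.
Verification: at each break x_0, at least two indices attain the minimum of min_i(a_i + i · x_0).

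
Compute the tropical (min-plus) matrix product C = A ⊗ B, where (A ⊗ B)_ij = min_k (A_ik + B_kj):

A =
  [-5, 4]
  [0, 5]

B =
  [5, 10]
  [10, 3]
A ⊗ B =
  [0, 5]
  [5, 8]

Apply the min-plus product entry-by-entry:
  C[0][0] = min over k of (A[0][0] + B[0][0] = -5 + 5 = 0, A[0][1] + B[1][0] = 4 + 10 = 14) = 0 (attained at k = 0)
  C[0][1] = min over k of (A[0][0] + B[0][1] = -5 + 10 = 5, A[0][1] + B[1][1] = 4 + 3 = 7) = 5 (attained at k = 0)
  C[1][0] = min over k of (A[1][0] + B[0][0] = 0 + 5 = 5, A[1][1] + B[1][0] = 5 + 10 = 15) = 5 (attained at k = 0)
  C[1][1] = min over k of (A[1][0] + B[0][1] = 0 + 10 = 10, A[1][1] + B[1][1] = 5 + 3 = 8) = 8 (attained at k = 1)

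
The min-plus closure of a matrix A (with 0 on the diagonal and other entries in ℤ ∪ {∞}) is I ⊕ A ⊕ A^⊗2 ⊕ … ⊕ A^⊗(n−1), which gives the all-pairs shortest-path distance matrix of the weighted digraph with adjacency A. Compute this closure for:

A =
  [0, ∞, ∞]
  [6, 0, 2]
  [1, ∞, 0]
Closure =
  [0, ∞, ∞]
  [3, 0, 2]
  [1, ∞, 0]

This is the Floyd-Warshall all-pairs shortest-path computation. For each intermediate vertex k = 0, 1, …, 2, update dist[i][j] ← min(dist[i][j], dist[i][k] + dist[k][j]). The final matrix gives, for each (i, j), the minimum total weight of any directed path from i to j (possibly empty when i = j).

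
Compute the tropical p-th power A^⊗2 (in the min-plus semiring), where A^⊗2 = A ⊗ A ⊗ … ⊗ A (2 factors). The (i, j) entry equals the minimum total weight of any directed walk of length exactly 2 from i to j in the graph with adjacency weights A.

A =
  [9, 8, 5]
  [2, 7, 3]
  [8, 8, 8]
A^⊗2 =
  [10, 13, 11]
  [9, 10, 7]
  [10, 15, 11]

Each entry (A^⊗2)_ij equals the minimum over all length-2 walks i = v_0 → v_1 → … → v_2 = j of Σ_t A[v_t][v_{t+1}]. For example, for (i, j) = (0, 2) we minimise over 3 possible intermediate vertex sequences; the minimum is 11, attained along the walk 0 → 1 → 2.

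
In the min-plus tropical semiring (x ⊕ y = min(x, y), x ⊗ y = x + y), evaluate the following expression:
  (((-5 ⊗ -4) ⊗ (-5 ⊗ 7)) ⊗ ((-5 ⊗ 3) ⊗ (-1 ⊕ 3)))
(((-5 ⊗ -4) ⊗ (-5 ⊗ 7)) ⊗ ((-5 ⊗ 3) ⊗ (-1 ⊕ 3))) = -10

Expand innermost to outermost. Recall ⊕ takes the minimum of its arguments and ⊗ takes their sum. Working out the expression (((-5 ⊗ -4) ⊗ (-5 ⊗ 7)) ⊗ ((-5 ⊗ 3) ⊗ (-1 ⊕ 3))) gives -10.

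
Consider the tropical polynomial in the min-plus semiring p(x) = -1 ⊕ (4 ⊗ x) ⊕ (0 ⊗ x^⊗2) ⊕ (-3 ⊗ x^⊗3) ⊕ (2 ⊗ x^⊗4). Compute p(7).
p(7) = -1

A tropical monomial a ⊗ x^⊗i evaluates to a + i · x. Evaluating each term at x = 7:
  Term 0 contributes -1 + 0 · 7 = -1
  Term 1 contributes 4 + 1 · 7 = 11
  Term 2 contributes 0 + 2 · 7 = 14
  Term 3 contributes -3 + 3 · 7 = 18
  Term 4 contributes 2 + 4 · 7 = 30
p(7) = ⊕ of these = min[-1, 11, 14, 18, 30] = -1.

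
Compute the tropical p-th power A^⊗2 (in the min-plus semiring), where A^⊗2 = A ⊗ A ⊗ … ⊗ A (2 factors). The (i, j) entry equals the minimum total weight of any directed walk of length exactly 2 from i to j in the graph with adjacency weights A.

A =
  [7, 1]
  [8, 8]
A^⊗2 =
  [9, 8]
  [15, 9]

Each entry (A^⊗2)_ij equals the minimum over all length-2 walks i = v_0 → v_1 → … → v_2 = j of Σ_t A[v_t][v_{t+1}]. For example, for (i, j) = (0, 1) we minimise over 2 possible intermediate vertex sequences; the minimum is 8, attained along the walk 0 → 0 → 1.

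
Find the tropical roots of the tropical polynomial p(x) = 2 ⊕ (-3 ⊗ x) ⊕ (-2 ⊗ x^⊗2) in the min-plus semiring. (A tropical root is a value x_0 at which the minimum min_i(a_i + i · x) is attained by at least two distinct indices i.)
Roots: {-1, 5}

Each tropical root is a break point of the lower envelope of the lines y = a_i + i · x (there are 3 lines, with slopes 0, 1, ..., 2). Only the lines that attain the minimum somewhere contribute to roots; other lines are dominated. Here the surviving (envelope) indices are i = 2, i = 1, i = 0.
Intersections between consecutive envelope lines give the roots: for adjacent envelope indices i < j the intersection is x = (a_i − a_j) / (j − i). Reading off the sorted break points: {-1, 5}.
Verification: at each break x_0, at least two indices attain the minimum of min_i(a_i + i · x_0).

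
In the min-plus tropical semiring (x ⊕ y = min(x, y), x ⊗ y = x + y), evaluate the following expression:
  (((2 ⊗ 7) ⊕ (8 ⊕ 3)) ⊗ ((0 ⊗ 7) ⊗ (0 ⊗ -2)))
(((2 ⊗ 7) ⊕ (8 ⊕ 3)) ⊗ ((0 ⊗ 7) ⊗ (0 ⊗ -2))) = 8

Expand innermost to outermost. Recall ⊕ takes the minimum of its arguments and ⊗ takes their sum. Working out the expression (((2 ⊗ 7) ⊕ (8 ⊕ 3)) ⊗ ((0 ⊗ 7) ⊗ (0 ⊗ -2))) gives 8.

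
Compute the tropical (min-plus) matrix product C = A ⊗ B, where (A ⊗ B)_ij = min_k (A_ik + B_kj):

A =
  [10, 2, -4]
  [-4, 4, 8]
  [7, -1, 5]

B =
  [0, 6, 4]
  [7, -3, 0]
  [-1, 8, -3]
A ⊗ B =
  [-5, -1, -7]
  [-4, 1, 0]
  [4, -4, -1]

Apply the min-plus product entry-by-entry:
  C[0][0] = min over k of (A[0][0] + B[0][0] = 10 + 0 = 10, A[0][1] + B[1][0] = 2 + 7 = 9, A[0][2] + B[2][0] = -4 + -1 = -5) = -5 (attained at k = 2)
  C[0][1] = min over k of (A[0][0] + B[0][1] = 10 + 6 = 16, A[0][1] + B[1][1] = 2 + -3 = -1, A[0][2] + B[2][1] = -4 + 8 = 4) = -1 (attained at k = 1)
  C[0][2] = min over k of (A[0][0] + B[0][2] = 10 + 4 = 14, A[0][1] + B[1][2] = 2 + 0 = 2, A[0][2] + B[2][2] = -4 + -3 = -7) = -7 (attained at k = 2)
  C[1][0] = min over k of (A[1][0] + B[0][0] = -4 + 0 = -4, A[1][1] + B[1][0] = 4 + 7 = 11, A[1][2] + B[2][0] = 8 + -1 = 7) = -4 (attained at k = 0)
  C[1][1] = min over k of (A[1][0] + B[0][1] = -4 + 6 = 2, A[1][1] + B[1][1] = 4 + -3 = 1, A[1][2] + B[2][1] = 8 + 8 = 16) = 1 (attained at k = 1)
  C[1][2] = min over k of (A[1][0] + B[0][2] = -4 + 4 = 0, A[1][1] + B[1][2] = 4 + 0 = 4, A[1][2] + B[2][2] = 8 + -3 = 5) = 0 (attained at k = 0)
  C[2][0] = min over k of (A[2][0] + B[0][0] = 7 + 0 = 7, A[2][1] + B[1][0] = -1 + 7 = 6, A[2][2] + B[2][0] = 5 + -1 = 4) = 4 (attained at k = 2)
  C[2][1] = min over k of (A[2][0] + B[0][1] = 7 + 6 = 13, A[2][1] + B[1][1] = -1 + -3 = -4, A[2][2] + B[2][1] = 5 + 8 = 13) = -4 (attained at k = 1)
  C[2][2] = min over k of (A[2][0] + B[0][2] = 7 + 4 = 11, A[2][1] + B[1][2] = -1 + 0 = -1, A[2][2] + B[2][2] = 5 + -3 = 2) = -1 (attained at k = 1)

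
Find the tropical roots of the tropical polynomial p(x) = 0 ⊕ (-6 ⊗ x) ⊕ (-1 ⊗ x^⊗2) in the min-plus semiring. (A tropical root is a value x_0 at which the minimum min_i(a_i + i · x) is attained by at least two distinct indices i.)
Roots: {-5, 6}

Each tropical root is a break point of the lower envelope of the lines y = a_i + i · x (there are 3 lines, with slopes 0, 1, ..., 2). Only the lines that attain the minimum somewhere contribute to roots; other lines are dominated. Here the surviving (envelope) indices are i = 2, i = 1, i = 0.
Intersections between consecutive envelope lines give the roots: for adjacent envelope indices i < j the intersection is x = (a_i − a_j) / (j − i). Reading off the sorted break points: {-5, 6}.
Verification: at each break x_0, at least two indices attain the minimum of min_i(a_i + i · x_0).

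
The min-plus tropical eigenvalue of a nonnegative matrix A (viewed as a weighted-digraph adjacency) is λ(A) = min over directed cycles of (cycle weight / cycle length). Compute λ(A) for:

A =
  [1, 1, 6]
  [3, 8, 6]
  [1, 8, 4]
λ(A) = 1

Enumerate directed cycles and compute their means (weight / length). Sample:
  cycle 0 → 0: weight = 1, length = 1, mean = 1/1 ≈ 1.000
  cycle 1 → 1: weight = 8, length = 1, mean = 8/1 ≈ 8.000
  cycle 2 → 2: weight = 4, length = 1, mean = 4/1 ≈ 4.000
  cycle 0 → 1 → 0: weight = 4, length = 2, mean = 4/2 ≈ 2.000
  cycle 0 → 2 → 0: weight = 7, length = 2, mean = 7/2 ≈ 3.500
  cycle 1 → 0 → 1: weight = 4, length = 2, mean = 4/2 ≈ 2.000
Minimum mean = 1.000, attained e.g. along the cycle 0 → 0 with weight 1 and length 1. So λ(A) = 1/1 = 1.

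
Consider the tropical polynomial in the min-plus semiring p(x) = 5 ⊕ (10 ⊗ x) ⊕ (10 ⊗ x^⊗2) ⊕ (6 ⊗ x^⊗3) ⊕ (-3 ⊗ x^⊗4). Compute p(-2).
p(-2) = -11

A tropical monomial a ⊗ x^⊗i evaluates to a + i · x. Evaluating each term at x = -2:
  Term 0 contributes 5 + 0 · -2 = 5
  Term 1 contributes 10 + 1 · -2 = 8
  Term 2 contributes 10 + 2 · -2 = 6
  Term 3 contributes 6 + 3 · -2 = 0
  Term 4 contributes -3 + 4 · -2 = -11
p(-2) = ⊕ of these = min[5, 8, 6, 0, -11] = -11.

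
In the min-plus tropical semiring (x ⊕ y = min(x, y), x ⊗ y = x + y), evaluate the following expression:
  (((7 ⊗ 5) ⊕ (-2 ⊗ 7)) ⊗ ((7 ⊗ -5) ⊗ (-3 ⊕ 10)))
(((7 ⊗ 5) ⊕ (-2 ⊗ 7)) ⊗ ((7 ⊗ -5) ⊗ (-3 ⊕ 10))) = 4

Expand innermost to outermost. Recall ⊕ takes the minimum of its arguments and ⊗ takes their sum. Working out the expression (((7 ⊗ 5) ⊕ (-2 ⊗ 7)) ⊗ ((7 ⊗ -5) ⊗ (-3 ⊕ 10))) gives 4.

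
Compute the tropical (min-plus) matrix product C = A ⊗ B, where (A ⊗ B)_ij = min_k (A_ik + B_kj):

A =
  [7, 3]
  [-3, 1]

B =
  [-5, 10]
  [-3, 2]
A ⊗ B =
  [0, 5]
  [-8, 3]

Apply the min-plus product entry-by-entry:
  C[0][0] = min over k of (A[0][0] + B[0][0] = 7 + -5 = 2, A[0][1] + B[1][0] = 3 + -3 = 0) = 0 (attained at k = 1)
  C[0][1] = min over k of (A[0][0] + B[0][1] = 7 + 10 = 17, A[0][1] + B[1][1] = 3 + 2 = 5) = 5 (attained at k = 1)
  C[1][0] = min over k of (A[1][0] + B[0][0] = -3 + -5 = -8, A[1][1] + B[1][0] = 1 + -3 = -2) = -8 (attained at k = 0)
  C[1][1] = min over k of (A[1][0] + B[0][1] = -3 + 10 = 7, A[1][1] + B[1][1] = 1 + 2 = 3) = 3 (attained at k = 1)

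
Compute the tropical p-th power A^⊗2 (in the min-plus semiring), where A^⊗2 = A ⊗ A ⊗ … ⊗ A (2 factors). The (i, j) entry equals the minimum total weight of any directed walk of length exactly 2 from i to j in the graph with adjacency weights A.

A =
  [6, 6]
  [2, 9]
A^⊗2 =
  [8, 12]
  [8, 8]

Each entry (A^⊗2)_ij equals the minimum over all length-2 walks i = v_0 → v_1 → … → v_2 = j of Σ_t A[v_t][v_{t+1}]. For example, for (i, j) = (0, 1) we minimise over 2 possible intermediate vertex sequences; the minimum is 12, attained along the walk 0 → 0 → 1.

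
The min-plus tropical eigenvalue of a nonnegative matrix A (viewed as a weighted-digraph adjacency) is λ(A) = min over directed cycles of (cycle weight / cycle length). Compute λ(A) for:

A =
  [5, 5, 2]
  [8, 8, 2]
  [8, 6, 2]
λ(A) = 2

Enumerate directed cycles and compute their means (weight / length). Sample:
  cycle 0 → 0: weight = 5, length = 1, mean = 5/1 ≈ 5.000
  cycle 1 → 1: weight = 8, length = 1, mean = 8/1 ≈ 8.000
  cycle 2 → 2: weight = 2, length = 1, mean = 2/1 ≈ 2.000
  cycle 0 → 1 → 0: weight = 13, length = 2, mean = 13/2 ≈ 6.500
  cycle 0 → 2 → 0: weight = 10, length = 2, mean = 10/2 ≈ 5.000
  cycle 1 → 0 → 1: weight = 13, length = 2, mean = 13/2 ≈ 6.500
Minimum mean = 2.000, attained e.g. along the cycle 2 → 2 with weight 2 and length 1. So λ(A) = 2/1 = 2.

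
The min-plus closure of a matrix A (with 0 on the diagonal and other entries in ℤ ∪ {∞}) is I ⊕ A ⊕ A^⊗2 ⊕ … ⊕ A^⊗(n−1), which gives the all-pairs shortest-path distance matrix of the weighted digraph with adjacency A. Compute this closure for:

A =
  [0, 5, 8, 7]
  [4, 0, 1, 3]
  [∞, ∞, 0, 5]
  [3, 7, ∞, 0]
Closure =
  [0, 5, 6, 7]
  [4, 0, 1, 3]
  [8, 12, 0, 5]
  [3, 7, 8, 0]

This is the Floyd-Warshall all-pairs shortest-path computation. For each intermediate vertex k = 0, 1, …, 3, update dist[i][j] ← min(dist[i][j], dist[i][k] + dist[k][j]). The final matrix gives, for each (i, j), the minimum total weight of any directed path from i to j (possibly empty when i = j).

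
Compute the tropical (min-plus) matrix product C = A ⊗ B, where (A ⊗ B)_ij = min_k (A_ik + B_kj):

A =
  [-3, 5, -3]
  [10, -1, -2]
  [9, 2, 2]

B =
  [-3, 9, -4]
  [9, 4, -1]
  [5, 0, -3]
A ⊗ B =
  [-6, -3, -7]
  [3, -2, -5]
  [6, 2, -1]

Apply the min-plus product entry-by-entry:
  C[0][0] = min over k of (A[0][0] + B[0][0] = -3 + -3 = -6, A[0][1] + B[1][0] = 5 + 9 = 14, A[0][2] + B[2][0] = -3 + 5 = 2) = -6 (attained at k = 0)
  C[0][1] = min over k of (A[0][0] + B[0][1] = -3 + 9 = 6, A[0][1] + B[1][1] = 5 + 4 = 9, A[0][2] + B[2][1] = -3 + 0 = -3) = -3 (attained at k = 2)
  C[0][2] = min over k of (A[0][0] + B[0][2] = -3 + -4 = -7, A[0][1] + B[1][2] = 5 + -1 = 4, A[0][2] + B[2][2] = -3 + -3 = -6) = -7 (attained at k = 0)
  C[1][0] = min over k of (A[1][0] + B[0][0] = 10 + -3 = 7, A[1][1] + B[1][0] = -1 + 9 = 8, A[1][2] + B[2][0] = -2 + 5 = 3) = 3 (attained at k = 2)
  C[1][1] = min over k of (A[1][0] + B[0][1] = 10 + 9 = 19, A[1][1] + B[1][1] = -1 + 4 = 3, A[1][2] + B[2][1] = -2 + 0 = -2) = -2 (attained at k = 2)
  C[1][2] = min over k of (A[1][0] + B[0][2] = 10 + -4 = 6, A[1][1] + B[1][2] = -1 + -1 = -2, A[1][2] + B[2][2] = -2 + -3 = -5) = -5 (attained at k = 2)
  C[2][0] = min over k of (A[2][0] + B[0][0] = 9 + -3 = 6, A[2][1] + B[1][0] = 2 + 9 = 11, A[2][2] + B[2][0] = 2 + 5 = 7) = 6 (attained at k = 0)
  C[2][1] = min over k of (A[2][0] + B[0][1] = 9 + 9 = 18, A[2][1] + B[1][1] = 2 + 4 = 6, A[2][2] + B[2][1] = 2 + 0 = 2) = 2 (attained at k = 2)
  C[2][2] = min over k of (A[2][0] + B[0][2] = 9 + -4 = 5, A[2][1] + B[1][2] = 2 + -1 = 1, A[2][2] + B[2][2] = 2 + -3 = -1) = -1 (attained at k = 2)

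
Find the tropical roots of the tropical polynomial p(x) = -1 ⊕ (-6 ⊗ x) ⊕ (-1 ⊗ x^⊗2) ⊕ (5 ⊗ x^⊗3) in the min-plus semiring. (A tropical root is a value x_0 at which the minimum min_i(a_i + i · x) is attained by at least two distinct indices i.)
Roots: {-6, -5, 5}

Each tropical root is a break point of the lower envelope of the lines y = a_i + i · x (there are 4 lines, with slopes 0, 1, ..., 3). Only the lines that attain the minimum somewhere contribute to roots; other lines are dominated. Here the surviving (envelope) indices are i = 3, i = 2, i = 1, i = 0.
Intersections between consecutive envelope lines give the roots: for adjacent envelope indices i < j the intersection is x = (a_i − a_j) / (j − i). Reading off the sorted break points: {-6, -5, 5}.
Verification: at each break x_0, at least two indices attain the minimum of min_i(a_i + i · x_0).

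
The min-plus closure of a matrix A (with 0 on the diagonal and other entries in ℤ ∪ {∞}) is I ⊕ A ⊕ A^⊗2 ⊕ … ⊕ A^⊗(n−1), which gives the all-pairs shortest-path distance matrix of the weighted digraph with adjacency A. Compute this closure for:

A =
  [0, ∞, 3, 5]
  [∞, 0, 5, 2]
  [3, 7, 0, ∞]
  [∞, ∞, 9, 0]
Closure =
  [0, 10, 3, 5]
  [8, 0, 5, 2]
  [3, 7, 0, 8]
  [12, 16, 9, 0]

This is the Floyd-Warshall all-pairs shortest-path computation. For each intermediate vertex k = 0, 1, …, 3, update dist[i][j] ← min(dist[i][j], dist[i][k] + dist[k][j]). The final matrix gives, for each (i, j), the minimum total weight of any directed path from i to j (possibly empty when i = j).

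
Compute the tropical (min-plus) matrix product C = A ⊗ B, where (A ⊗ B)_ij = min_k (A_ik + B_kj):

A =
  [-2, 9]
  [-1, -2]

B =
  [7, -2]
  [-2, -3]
A ⊗ B =
  [5, -4]
  [-4, -5]

Apply the min-plus product entry-by-entry:
  C[0][0] = min over k of (A[0][0] + B[0][0] = -2 + 7 = 5, A[0][1] + B[1][0] = 9 + -2 = 7) = 5 (attained at k = 0)
  C[0][1] = min over k of (A[0][0] + B[0][1] = -2 + -2 = -4, A[0][1] + B[1][1] = 9 + -3 = 6) = -4 (attained at k = 0)
  C[1][0] = min over k of (A[1][0] + B[0][0] = -1 + 7 = 6, A[1][1] + B[1][0] = -2 + -2 = -4) = -4 (attained at k = 1)
  C[1][1] = min over k of (A[1][0] + B[0][1] = -1 + -2 = -3, A[1][1] + B[1][1] = -2 + -3 = -5) = -5 (attained at k = 1)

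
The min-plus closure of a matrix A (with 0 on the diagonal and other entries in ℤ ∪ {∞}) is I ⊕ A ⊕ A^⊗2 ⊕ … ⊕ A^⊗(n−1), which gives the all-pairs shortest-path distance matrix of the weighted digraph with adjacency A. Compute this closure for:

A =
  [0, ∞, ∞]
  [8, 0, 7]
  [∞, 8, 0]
Closure =
  [0, ∞, ∞]
  [8, 0, 7]
  [16, 8, 0]

This is the Floyd-Warshall all-pairs shortest-path computation. For each intermediate vertex k = 0, 1, …, 2, update dist[i][j] ← min(dist[i][j], dist[i][k] + dist[k][j]). The final matrix gives, for each (i, j), the minimum total weight of any directed path from i to j (possibly empty when i = j).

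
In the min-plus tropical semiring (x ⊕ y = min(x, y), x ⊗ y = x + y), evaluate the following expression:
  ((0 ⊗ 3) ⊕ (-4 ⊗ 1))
((0 ⊗ 3) ⊕ (-4 ⊗ 1)) = -3

Expand innermost to outermost. Recall ⊕ takes the minimum of its arguments and ⊗ takes their sum. Working out the expression ((0 ⊗ 3) ⊕ (-4 ⊗ 1)) gives -3.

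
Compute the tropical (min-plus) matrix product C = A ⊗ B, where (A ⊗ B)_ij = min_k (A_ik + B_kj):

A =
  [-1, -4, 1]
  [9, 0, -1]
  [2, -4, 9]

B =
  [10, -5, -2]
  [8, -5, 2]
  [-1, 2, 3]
A ⊗ B =
  [0, -9, -3]
  [-2, -5, 2]
  [4, -9, -2]

Apply the min-plus product entry-by-entry:
  C[0][0] = min over k of (A[0][0] + B[0][0] = -1 + 10 = 9, A[0][1] + B[1][0] = -4 + 8 = 4, A[0][2] + B[2][0] = 1 + -1 = 0) = 0 (attained at k = 2)
  C[0][1] = min over k of (A[0][0] + B[0][1] = -1 + -5 = -6, A[0][1] + B[1][1] = -4 + -5 = -9, A[0][2] + B[2][1] = 1 + 2 = 3) = -9 (attained at k = 1)
  C[0][2] = min over k of (A[0][0] + B[0][2] = -1 + -2 = -3, A[0][1] + B[1][2] = -4 + 2 = -2, A[0][2] + B[2][2] = 1 + 3 = 4) = -3 (attained at k = 0)
  C[1][0] = min over k of (A[1][0] + B[0][0] = 9 + 10 = 19, A[1][1] + B[1][0] = 0 + 8 = 8, A[1][2] + B[2][0] = -1 + -1 = -2) = -2 (attained at k = 2)
  C[1][1] = min over k of (A[1][0] + B[0][1] = 9 + -5 = 4, A[1][1] + B[1][1] = 0 + -5 = -5, A[1][2] + B[2][1] = -1 + 2 = 1) = -5 (attained at k = 1)
  C[1][2] = min over k of (A[1][0] + B[0][2] = 9 + -2 = 7, A[1][1] + B[1][2] = 0 + 2 = 2, A[1][2] + B[2][2] = -1 + 3 = 2) = 2 (attained at k = 1)
  C[2][0] = min over k of (A[2][0] + B[0][0] = 2 + 10 = 12, A[2][1] + B[1][0] = -4 + 8 = 4, A[2][2] + B[2][0] = 9 + -1 = 8) = 4 (attained at k = 1)
  C[2][1] = min over k of (A[2][0] + B[0][1] = 2 + -5 = -3, A[2][1] + B[1][1] = -4 + -5 = -9, A[2][2] + B[2][1] = 9 + 2 = 11) = -9 (attained at k = 1)
  C[2][2] = min over k of (A[2][0] + B[0][2] = 2 + -2 = 0, A[2][1] + B[1][2] = -4 + 2 = -2, A[2][2] + B[2][2] = 9 + 3 = 12) = -2 (attained at k = 1)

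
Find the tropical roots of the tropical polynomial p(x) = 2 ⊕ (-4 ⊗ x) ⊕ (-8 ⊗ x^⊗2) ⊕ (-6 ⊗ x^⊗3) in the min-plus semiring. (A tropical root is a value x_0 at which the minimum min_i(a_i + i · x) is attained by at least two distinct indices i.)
Roots: {-2, 4, 6}

Each tropical root is a break point of the lower envelope of the lines y = a_i + i · x (there are 4 lines, with slopes 0, 1, ..., 3). Only the lines that attain the minimum somewhere contribute to roots; other lines are dominated. Here the surviving (envelope) indices are i = 3, i = 2, i = 1, i = 0.
Intersections between consecutive envelope lines give the roots: for adjacent envelope indices i < j the intersection is x = (a_i − a_j) / (j − i). Reading off the sorted break points: {-2, 4, 6}.
Verification: at each break x_0, at least two indices attain the minimum of min_i(a_i + i · x_0).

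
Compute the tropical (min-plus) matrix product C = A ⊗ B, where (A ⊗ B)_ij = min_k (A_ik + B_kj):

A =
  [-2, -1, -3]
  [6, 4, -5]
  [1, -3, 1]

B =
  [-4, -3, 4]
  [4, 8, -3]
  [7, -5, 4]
A ⊗ B =
  [-6, -8, -4]
  [2, -10, -1]
  [-3, -4, -6]

Apply the min-plus product entry-by-entry:
  C[0][0] = min over k of (A[0][0] + B[0][0] = -2 + -4 = -6, A[0][1] + B[1][0] = -1 + 4 = 3, A[0][2] + B[2][0] = -3 + 7 = 4) = -6 (attained at k = 0)
  C[0][1] = min over k of (A[0][0] + B[0][1] = -2 + -3 = -5, A[0][1] + B[1][1] = -1 + 8 = 7, A[0][2] + B[2][1] = -3 + -5 = -8) = -8 (attained at k = 2)
  C[0][2] = min over k of (A[0][0] + B[0][2] = -2 + 4 = 2, A[0][1] + B[1][2] = -1 + -3 = -4, A[0][2] + B[2][2] = -3 + 4 = 1) = -4 (attained at k = 1)
  C[1][0] = min over k of (A[1][0] + B[0][0] = 6 + -4 = 2, A[1][1] + B[1][0] = 4 + 4 = 8, A[1][2] + B[2][0] = -5 + 7 = 2) = 2 (attained at k = 0)
  C[1][1] = min over k of (A[1][0] + B[0][1] = 6 + -3 = 3, A[1][1] + B[1][1] = 4 + 8 = 12, A[1][2] + B[2][1] = -5 + -5 = -10) = -10 (attained at k = 2)
  C[1][2] = min over k of (A[1][0] + B[0][2] = 6 + 4 = 10, A[1][1] + B[1][2] = 4 + -3 = 1, A[1][2] + B[2][2] = -5 + 4 = -1) = -1 (attained at k = 2)
  C[2][0] = min over k of (A[2][0] + B[0][0] = 1 + -4 = -3, A[2][1] + B[1][0] = -3 + 4 = 1, A[2][2] + B[2][0] = 1 + 7 = 8) = -3 (attained at k = 0)
  C[2][1] = min over k of (A[2][0] + B[0][1] = 1 + -3 = -2, A[2][1] + B[1][1] = -3 + 8 = 5, A[2][2] + B[2][1] = 1 + -5 = -4) = -4 (attained at k = 2)
  C[2][2] = min over k of (A[2][0] + B[0][2] = 1 + 4 = 5, A[2][1] + B[1][2] = -3 + -3 = -6, A[2][2] + B[2][2] = 1 + 4 = 5) = -6 (attained at k = 1)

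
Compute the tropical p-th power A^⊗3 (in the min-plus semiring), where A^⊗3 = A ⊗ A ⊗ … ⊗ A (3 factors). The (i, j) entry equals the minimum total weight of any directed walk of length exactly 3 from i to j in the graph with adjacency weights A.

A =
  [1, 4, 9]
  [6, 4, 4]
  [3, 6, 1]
A^⊗3 =
  [3, 6, 9]
  [8, 11, 6]
  [5, 8, 3]

Each entry (A^⊗3)_ij equals the minimum over all length-3 walks i = v_0 → v_1 → … → v_3 = j of Σ_t A[v_t][v_{t+1}]. For example, for (i, j) = (0, 2) we minimise over 9 possible intermediate vertex sequences; the minimum is 9, attained along the walk 0 → 0 → 1 → 2.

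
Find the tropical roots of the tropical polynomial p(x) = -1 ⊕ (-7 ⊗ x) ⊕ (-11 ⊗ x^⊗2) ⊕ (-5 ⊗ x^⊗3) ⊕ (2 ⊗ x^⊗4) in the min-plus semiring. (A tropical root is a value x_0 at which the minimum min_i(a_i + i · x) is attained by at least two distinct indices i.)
Roots: {-7, -6, 4, 6}

Each tropical root is a break point of the lower envelope of the lines y = a_i + i · x (there are 5 lines, with slopes 0, 1, ..., 4). Only the lines that attain the minimum somewhere contribute to roots; other lines are dominated. Here the surviving (envelope) indices are i = 4, i = 3, i = 2, i = 1, i = 0.
Intersections between consecutive envelope lines give the roots: for adjacent envelope indices i < j the intersection is x = (a_i − a_j) / (j − i). Reading off the sorted break points: {-7, -6, 4, 6}.
Verification: at each break x_0, at least two indices attain the minimum of min_i(a_i + i · x_0).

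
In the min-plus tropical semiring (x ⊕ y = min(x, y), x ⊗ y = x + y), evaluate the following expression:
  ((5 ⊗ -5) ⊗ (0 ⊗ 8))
((5 ⊗ -5) ⊗ (0 ⊗ 8)) = 8

Expand innermost to outermost. Recall ⊕ takes the minimum of its arguments and ⊗ takes their sum. Working out the expression ((5 ⊗ -5) ⊗ (0 ⊗ 8)) gives 8.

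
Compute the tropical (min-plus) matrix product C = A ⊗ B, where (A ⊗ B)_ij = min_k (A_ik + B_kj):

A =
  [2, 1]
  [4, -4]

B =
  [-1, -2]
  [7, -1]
A ⊗ B =
  [1, 0]
  [3, -5]

Apply the min-plus product entry-by-entry:
  C[0][0] = min over k of (A[0][0] + B[0][0] = 2 + -1 = 1, A[0][1] + B[1][0] = 1 + 7 = 8) = 1 (attained at k = 0)
  C[0][1] = min over k of (A[0][0] + B[0][1] = 2 + -2 = 0, A[0][1] + B[1][1] = 1 + -1 = 0) = 0 (attained at k = 0)
  C[1][0] = min over k of (A[1][0] + B[0][0] = 4 + -1 = 3, A[1][1] + B[1][0] = -4 + 7 = 3) = 3 (attained at k = 0)
  C[1][1] = min over k of (A[1][0] + B[0][1] = 4 + -2 = 2, A[1][1] + B[1][1] = -4 + -1 = -5) = -5 (attained at k = 1)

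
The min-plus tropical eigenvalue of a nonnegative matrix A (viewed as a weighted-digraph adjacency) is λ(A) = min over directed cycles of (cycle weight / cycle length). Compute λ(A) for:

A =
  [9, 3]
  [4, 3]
λ(A) = 3

Enumerate directed cycles and compute their means (weight / length). Sample:
  cycle 0 → 0: weight = 9, length = 1, mean = 9/1 ≈ 9.000
  cycle 1 → 1: weight = 3, length = 1, mean = 3/1 ≈ 3.000
  cycle 0 → 1 → 0: weight = 7, length = 2, mean = 7/2 ≈ 3.500
  cycle 1 → 0 → 1: weight = 7, length = 2, mean = 7/2 ≈ 3.500
Minimum mean = 3.000, attained e.g. along the cycle 1 → 1 with weight 3 and length 1. So λ(A) = 3/1 = 3.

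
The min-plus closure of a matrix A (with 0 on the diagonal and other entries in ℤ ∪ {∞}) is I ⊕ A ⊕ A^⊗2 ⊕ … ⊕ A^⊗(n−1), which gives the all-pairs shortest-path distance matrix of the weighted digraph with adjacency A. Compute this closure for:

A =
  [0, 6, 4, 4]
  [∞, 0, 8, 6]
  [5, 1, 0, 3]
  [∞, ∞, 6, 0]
Closure =
  [0, 5, 4, 4]
  [13, 0, 8, 6]
  [5, 1, 0, 3]
  [11, 7, 6, 0]

This is the Floyd-Warshall all-pairs shortest-path computation. For each intermediate vertex k = 0, 1, …, 3, update dist[i][j] ← min(dist[i][j], dist[i][k] + dist[k][j]). The final matrix gives, for each (i, j), the minimum total weight of any directed path from i to j (possibly empty when i = j).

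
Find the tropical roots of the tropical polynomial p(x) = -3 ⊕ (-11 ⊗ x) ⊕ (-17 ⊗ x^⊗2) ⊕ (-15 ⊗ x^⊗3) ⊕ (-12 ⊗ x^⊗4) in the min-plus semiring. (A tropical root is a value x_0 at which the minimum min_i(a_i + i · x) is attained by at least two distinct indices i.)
Roots: {-3, -2, 6, 8}

Each tropical root is a break point of the lower envelope of the lines y = a_i + i · x (there are 5 lines, with slopes 0, 1, ..., 4). Only the lines that attain the minimum somewhere contribute to roots; other lines are dominated. Here the surviving (envelope) indices are i = 4, i = 3, i = 2, i = 1, i = 0.
Intersections between consecutive envelope lines give the roots: for adjacent envelope indices i < j the intersection is x = (a_i − a_j) / (j − i). Reading off the sorted break points: {-3, -2, 6, 8}.
Verification: at each break x_0, at least two indices attain the minimum of min_i(a_i + i · x_0).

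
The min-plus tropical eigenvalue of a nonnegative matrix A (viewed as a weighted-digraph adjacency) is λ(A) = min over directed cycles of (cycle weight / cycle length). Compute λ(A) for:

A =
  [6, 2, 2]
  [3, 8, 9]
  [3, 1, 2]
λ(A) = 2

Enumerate directed cycles and compute their means (weight / length). Sample:
  cycle 0 → 0: weight = 6, length = 1, mean = 6/1 ≈ 6.000
  cycle 1 → 1: weight = 8, length = 1, mean = 8/1 ≈ 8.000
  cycle 2 → 2: weight = 2, length = 1, mean = 2/1 ≈ 2.000
  cycle 0 → 1 → 0: weight = 5, length = 2, mean = 5/2 ≈ 2.500
  cycle 0 → 2 → 0: weight = 5, length = 2, mean = 5/2 ≈ 2.500
  cycle 1 → 0 → 1: weight = 5, length = 2, mean = 5/2 ≈ 2.500
Minimum mean = 2.000, attained e.g. along the cycle 2 → 2 with weight 2 and length 1. So λ(A) = 2/1 = 2.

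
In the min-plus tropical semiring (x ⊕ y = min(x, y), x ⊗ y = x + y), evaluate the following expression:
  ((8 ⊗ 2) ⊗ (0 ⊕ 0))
((8 ⊗ 2) ⊗ (0 ⊕ 0)) = 10

Expand innermost to outermost. Recall ⊕ takes the minimum of its arguments and ⊗ takes their sum. Working out the expression ((8 ⊗ 2) ⊗ (0 ⊕ 0)) gives 10.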